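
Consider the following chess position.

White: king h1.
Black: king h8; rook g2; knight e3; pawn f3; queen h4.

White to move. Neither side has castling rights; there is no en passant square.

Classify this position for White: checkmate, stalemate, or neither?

White to move; white king on h1.
In check: yes, from the black queen on h4.
King squares — g1: attacked by Rg2; g2: attacked by Ne3; h2: attacked by Rg2.
Legal moves for White: none.
In check with no legal moves → checkmate.

checkmate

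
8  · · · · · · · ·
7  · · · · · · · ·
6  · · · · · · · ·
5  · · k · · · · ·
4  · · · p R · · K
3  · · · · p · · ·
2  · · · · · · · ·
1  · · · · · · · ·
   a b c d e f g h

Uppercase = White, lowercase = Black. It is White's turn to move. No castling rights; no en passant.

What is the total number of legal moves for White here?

White to move; king on h4.
In check: no.
Legal moves: Kh5, Kg5, Kg4, Kh3, Kg3, Re8, Re7, Re6, Re5+, Rg4, Rf4, Rxd4, Rxe3.
Count: 13.

13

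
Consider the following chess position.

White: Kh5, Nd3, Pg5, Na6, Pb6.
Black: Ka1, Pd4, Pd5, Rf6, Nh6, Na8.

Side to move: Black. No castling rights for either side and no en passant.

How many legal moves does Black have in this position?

Black to move; king on a1.
In check: no.
Legal moves: Nc7, Nxb6, Ng8, Nf7, Nf5, Ng4, Rf8, Rf7, Rg6, Re6, Rd6, Rc6, Rxb6, Rf5, Rf4, Rf3, Rf2, Rf1, Ka2, Kb1.
Count: 20.

20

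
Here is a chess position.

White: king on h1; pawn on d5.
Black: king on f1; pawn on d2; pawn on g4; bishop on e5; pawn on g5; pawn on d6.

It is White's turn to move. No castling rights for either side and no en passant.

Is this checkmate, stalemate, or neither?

White to move; white king on h1.
In check: no.
King squares — g1: attacked by Kf1; g2: attacked by Kf1; h2: attacked by Be5.
Legal moves for White: none.
Not in check and no legal moves → stalemate.

stalemate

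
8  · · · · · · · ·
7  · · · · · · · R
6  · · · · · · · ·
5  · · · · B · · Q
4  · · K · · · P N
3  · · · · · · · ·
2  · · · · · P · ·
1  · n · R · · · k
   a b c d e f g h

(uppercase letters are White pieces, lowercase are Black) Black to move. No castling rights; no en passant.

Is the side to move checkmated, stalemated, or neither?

Black to move; black king on h1.
In check: yes, from the white rook on d1.
King squares — g1: attacked by Rd1; g2: attacked by Nh4; h2: attacked by Be5.
Legal moves for Black: none.
In check with no legal moves → checkmate.

checkmate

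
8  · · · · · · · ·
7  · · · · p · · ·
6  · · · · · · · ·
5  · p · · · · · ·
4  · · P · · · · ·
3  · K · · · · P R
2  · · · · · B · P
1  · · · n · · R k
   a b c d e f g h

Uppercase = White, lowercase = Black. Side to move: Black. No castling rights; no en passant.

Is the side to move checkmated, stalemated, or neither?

Black to move; black king on h1.
In check: yes, from the white rook on g1.
King squares — g1: attacked by Bf2; g2: attacked by Rg1; h2: attacked by Rh3.
Legal moves for Black: none.
In check with no legal moves → checkmate.

checkmate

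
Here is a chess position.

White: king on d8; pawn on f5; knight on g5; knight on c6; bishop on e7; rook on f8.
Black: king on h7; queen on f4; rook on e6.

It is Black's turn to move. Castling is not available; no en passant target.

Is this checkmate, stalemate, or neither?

neither

Black to move; black king on h7.
In check: yes, from the white knight on g5.
Legal moves for Black: Kg7, Kh6, Qxg5.
Black is in check but has 3 legal moves → neither.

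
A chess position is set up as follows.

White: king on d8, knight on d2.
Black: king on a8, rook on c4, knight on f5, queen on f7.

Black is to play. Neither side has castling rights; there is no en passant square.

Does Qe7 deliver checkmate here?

yes

After Qe7: white king on d8; in check: yes, from the black queen on e7.
King squares — c7: attacked by Rc4; d7: attacked by Qe7; e7: attacked by Nf5; c8: attacked by Rc4; e8: attacked by Qe7.
White has no legal moves → checkmate.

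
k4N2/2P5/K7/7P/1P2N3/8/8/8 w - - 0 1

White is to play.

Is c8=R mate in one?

After c8=R: black king on a8; in check: yes, from the white rook on c8.
King squares — a7: attacked by Ka6; b7: attacked by Ka6; b8: attacked by Rc8.
Black has no legal moves → checkmate.

yes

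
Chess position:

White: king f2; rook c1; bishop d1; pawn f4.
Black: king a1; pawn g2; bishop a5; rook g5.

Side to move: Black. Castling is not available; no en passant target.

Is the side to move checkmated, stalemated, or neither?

neither

Black to move; black king on a1.
In check: yes, from the white rook on c1.
King squares — b1: attacked by Rc1; a2: available; b2: available.
Legal moves for Black: Kb2, Ka2.
Black is in check but has 2 legal moves → neither.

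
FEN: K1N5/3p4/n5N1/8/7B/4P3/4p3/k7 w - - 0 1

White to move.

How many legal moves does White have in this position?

White to move; king on a8.
In check: no.
Legal moves: Nce7, Na7, Nd6, Nb6, Kb7, Ka7, Nh8, Nf8, Nge7, Ne5, Nf4, Bd8, Be7, Bf6+, Bg5, Bg3, Bf2, Be1, e4.
Count: 19.

19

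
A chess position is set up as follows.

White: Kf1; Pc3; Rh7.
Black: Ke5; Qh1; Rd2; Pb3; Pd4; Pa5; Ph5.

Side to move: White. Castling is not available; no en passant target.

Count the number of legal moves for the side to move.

0

White to move; king on f1.
In check: yes, from the black queen on h1.
Legal moves: none.
Count: 0.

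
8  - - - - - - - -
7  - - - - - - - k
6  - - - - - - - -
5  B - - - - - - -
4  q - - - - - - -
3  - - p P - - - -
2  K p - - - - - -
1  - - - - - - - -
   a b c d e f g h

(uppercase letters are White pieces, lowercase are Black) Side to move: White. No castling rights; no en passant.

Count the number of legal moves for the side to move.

White to move; king on a2.
In check: yes, from the black queen on a4.
Legal moves: Kb1.
Count: 1.

1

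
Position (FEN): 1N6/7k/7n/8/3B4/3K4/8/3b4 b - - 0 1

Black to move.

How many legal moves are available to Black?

13

Black to move; king on h7.
In check: no.
Legal moves: Kg8, Kg6, Ng8, Nf7, Nf5, Ng4, Bh5, Bg4, Ba4, Bf3, Bb3, Be2+, Bc2+.
Count: 13.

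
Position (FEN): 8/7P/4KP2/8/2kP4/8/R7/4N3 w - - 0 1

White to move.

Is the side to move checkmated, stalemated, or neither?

neither

White to move; white king on e6.
In check: no.
Legal moves for White include: Kf7, Ke7, Kd7, Kd6, Kf5, Ke5, Ra8, Ra7, Ra6, Ra5, Ra4+, Ra3, Rh2, Rg2, Rf2, Re2, Rd2, Rc2+, ... (list truncated; more exist).
White has legal moves and is not in check → neither.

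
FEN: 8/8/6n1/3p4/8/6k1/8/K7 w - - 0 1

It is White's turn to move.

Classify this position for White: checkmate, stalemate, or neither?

White to move; white king on a1.
In check: no.
Legal moves for White: Kb2, Ka2, Kb1.
White has 3 legal moves and is not in check → neither.

neither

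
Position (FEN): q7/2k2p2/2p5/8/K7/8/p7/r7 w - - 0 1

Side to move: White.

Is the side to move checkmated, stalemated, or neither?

neither

White to move; white king on a4.
In check: yes, from the black queen on a8.
Legal moves for White: Kb4, Kb3.
White is in check but has 2 legal moves → neither.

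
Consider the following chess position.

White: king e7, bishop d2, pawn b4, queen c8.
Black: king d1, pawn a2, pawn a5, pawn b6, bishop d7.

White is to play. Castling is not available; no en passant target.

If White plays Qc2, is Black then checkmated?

After Qc2: black king on d1; in check: yes, from the white queen on c2.
Black has 2 legal replies: Ke2, Kxc2.
In check but a legal move exists → not checkmate.

no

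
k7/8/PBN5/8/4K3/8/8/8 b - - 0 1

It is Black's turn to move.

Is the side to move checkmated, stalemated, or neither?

stalemate

Black to move; black king on a8.
In check: no.
King squares — a7: attacked by Bb6; b7: attacked by Pa6; b8: attacked by Nc6.
Legal moves for Black: none.
Not in check and no legal moves → stalemate.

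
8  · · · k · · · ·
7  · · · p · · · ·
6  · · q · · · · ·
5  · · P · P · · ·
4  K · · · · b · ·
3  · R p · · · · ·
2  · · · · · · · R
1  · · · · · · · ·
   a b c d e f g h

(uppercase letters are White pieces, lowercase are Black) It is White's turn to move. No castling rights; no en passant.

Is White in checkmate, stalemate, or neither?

White to move; white king on a4.
In check: yes, from the black queen on c6.
King squares — a3: available; b3: own rook; b4: available; a5: available; b5: attacked by Qc6.
Legal moves for White: Ka5, Kb4, Ka3, Rb5.
White is in check but has 4 legal moves → neither.

neither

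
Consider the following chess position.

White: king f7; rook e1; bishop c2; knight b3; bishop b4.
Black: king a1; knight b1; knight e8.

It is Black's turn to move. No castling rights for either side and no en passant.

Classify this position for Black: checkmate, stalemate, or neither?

Black to move; black king on a1.
In check: yes, from the white knight on b3.
Legal moves for Black: Kb2, Ka2.
Black is in check but has 2 legal moves → neither.

neither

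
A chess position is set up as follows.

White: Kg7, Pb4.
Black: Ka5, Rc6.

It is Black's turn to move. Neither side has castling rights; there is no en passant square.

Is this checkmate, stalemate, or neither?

neither

Black to move; black king on a5.
In check: yes, from the white pawn on b4.
Legal moves for Black: Kb6, Ka6, Kb5, Kxb4, Ka4.
Black is in check but has 5 legal moves → neither.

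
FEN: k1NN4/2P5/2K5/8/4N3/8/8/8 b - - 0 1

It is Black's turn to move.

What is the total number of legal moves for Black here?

0

Black to move; king on a8.
In check: no.
Legal moves: none.
Count: 0.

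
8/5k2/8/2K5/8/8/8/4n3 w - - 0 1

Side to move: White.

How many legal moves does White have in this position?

White to move; king on c5.
In check: no.
Legal moves: Kd6, Kc6, Kb6, Kd5, Kb5, Kd4, Kc4, Kb4.
Count: 8.

8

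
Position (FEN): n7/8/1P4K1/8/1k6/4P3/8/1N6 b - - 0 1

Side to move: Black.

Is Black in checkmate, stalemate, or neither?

neither

Black to move; black king on b4.
In check: no.
Legal moves for Black: Nc7, Nxb6, Kc5, Kb5, Ka5, Kc4, Ka4, Kb3.
Black has 8 legal moves and is not in check → neither.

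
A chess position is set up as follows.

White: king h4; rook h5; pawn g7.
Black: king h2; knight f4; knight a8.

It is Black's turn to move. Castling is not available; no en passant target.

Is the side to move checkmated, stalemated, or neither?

Black to move; black king on h2.
In check: no.
Legal moves for Black: Nc7, Nb6, Ng6+, Ne6, Nxh5, Nd5, Nh3, Nd3, Ng2+, Ne2, Kg2, Kh1, Kg1.
Black has 13 legal moves and is not in check → neither.

neither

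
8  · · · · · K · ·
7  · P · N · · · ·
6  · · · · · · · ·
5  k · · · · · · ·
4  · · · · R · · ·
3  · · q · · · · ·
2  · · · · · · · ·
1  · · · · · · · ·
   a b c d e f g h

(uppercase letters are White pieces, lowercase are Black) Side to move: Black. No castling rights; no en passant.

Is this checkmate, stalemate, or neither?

neither

Black to move; black king on a5.
In check: no.
Legal moves for Black include: Ka6, Kb5, Qh8+, Qc8+, Qg7+, Qc7, Qf6+, Qc6, Qe5, Qc5+, Qd4, Qc4, Qb4+, Qh3, Qg3, Qf3+, Qe3, Qd3, ... (list truncated; more exist).
Black has legal moves and is not in check → neither.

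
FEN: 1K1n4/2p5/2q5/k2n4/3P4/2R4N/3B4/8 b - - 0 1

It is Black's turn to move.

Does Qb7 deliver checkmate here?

After Qb7: white king on b8; in check: yes, from the black queen on b7.
King squares — a7: attacked by Qb7; b7: attacked by Nd8; c7: attacked by Nd5; a8: attacked by Qb7; c8: attacked by Qb7.
White has no legal moves → checkmate.

yes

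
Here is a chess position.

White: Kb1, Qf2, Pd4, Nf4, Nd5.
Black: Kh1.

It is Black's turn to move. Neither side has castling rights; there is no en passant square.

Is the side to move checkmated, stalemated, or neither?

stalemate

Black to move; black king on h1.
In check: no.
King squares — g1: attacked by Qf2; g2: attacked by Qf2; h2: attacked by Qf2.
Legal moves for Black: none.
Not in check and no legal moves → stalemate.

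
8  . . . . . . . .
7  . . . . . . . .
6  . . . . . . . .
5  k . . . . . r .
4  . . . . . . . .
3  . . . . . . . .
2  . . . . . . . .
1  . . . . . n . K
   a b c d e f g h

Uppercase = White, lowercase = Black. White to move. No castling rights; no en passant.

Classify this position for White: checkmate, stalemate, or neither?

White to move; white king on h1.
In check: no.
King squares — g1: attacked by Rg5; g2: attacked by Rg5; h2: attacked by Nf1.
Legal moves for White: none.
Not in check and no legal moves → stalemate.

stalemate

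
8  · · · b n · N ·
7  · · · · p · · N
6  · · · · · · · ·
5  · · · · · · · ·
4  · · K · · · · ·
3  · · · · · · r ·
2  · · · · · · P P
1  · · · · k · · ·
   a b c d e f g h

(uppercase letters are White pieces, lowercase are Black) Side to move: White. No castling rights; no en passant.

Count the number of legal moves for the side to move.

14

White to move; king on c4.
In check: no.
Legal moves: Nxe7, Nh6, Ngf6, Nf8, Nhf6, Ng5, Kd5, Kc5, Kb5, Kd4, Kb4, hxg3, h3, h4.
Count: 14.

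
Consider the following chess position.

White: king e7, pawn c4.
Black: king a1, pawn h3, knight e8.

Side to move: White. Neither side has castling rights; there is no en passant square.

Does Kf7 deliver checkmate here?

After Kf7: black king on a1; in check: no.
Black is not in check, so this cannot be checkmate.

no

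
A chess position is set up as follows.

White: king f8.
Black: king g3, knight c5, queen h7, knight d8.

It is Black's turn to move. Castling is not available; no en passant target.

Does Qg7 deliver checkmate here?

no

After Qg7: white king on f8; in check: yes, from the black queen on g7.
White has 2 legal replies: Ke8, Kxg7.
In check but a legal move exists → not checkmate.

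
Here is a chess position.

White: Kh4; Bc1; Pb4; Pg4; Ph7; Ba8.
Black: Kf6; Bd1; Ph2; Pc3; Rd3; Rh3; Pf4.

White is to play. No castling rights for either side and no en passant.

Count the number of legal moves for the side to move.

0

White to move; king on h4.
In check: yes, from the black rook on h3.
Legal moves: none.
Count: 0.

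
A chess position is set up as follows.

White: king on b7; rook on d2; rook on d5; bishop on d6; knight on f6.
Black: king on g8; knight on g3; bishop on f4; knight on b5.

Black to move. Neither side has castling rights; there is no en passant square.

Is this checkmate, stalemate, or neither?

Black to move; black king on g8.
In check: yes, from the white knight on f6.
Legal moves for Black: Kh8, Kg7, Kf7.
Black is in check but has 3 legal moves → neither.

neither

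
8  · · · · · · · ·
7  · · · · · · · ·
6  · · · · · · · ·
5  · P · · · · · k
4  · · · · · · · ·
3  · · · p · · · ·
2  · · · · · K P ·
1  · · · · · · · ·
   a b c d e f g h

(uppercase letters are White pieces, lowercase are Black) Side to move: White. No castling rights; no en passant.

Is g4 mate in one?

After g4: black king on h5; in check: yes, from the white pawn on g4.
Black has 5 legal replies: Kh6, Kg6, Kg5, Kh4, Kxg4.
In check but a legal move exists → not checkmate.

no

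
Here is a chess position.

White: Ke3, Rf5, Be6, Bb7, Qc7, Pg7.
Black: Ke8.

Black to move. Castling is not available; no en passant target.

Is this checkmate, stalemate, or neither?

Black to move; black king on e8.
In check: no.
King squares — d7: attacked by Be6; e7: attacked by Qc7; f7: attacked by Rf5; d8: attacked by Qc7; f8: attacked by Rf5.
Legal moves for Black: none.
Not in check and no legal moves → stalemate.

stalemate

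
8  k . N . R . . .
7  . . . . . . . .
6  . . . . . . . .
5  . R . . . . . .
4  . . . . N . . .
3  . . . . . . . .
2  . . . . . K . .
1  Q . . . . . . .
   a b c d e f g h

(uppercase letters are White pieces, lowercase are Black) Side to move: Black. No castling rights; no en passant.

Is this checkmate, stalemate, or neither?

Black to move; black king on a8.
In check: yes, from the white queen on a1.
King squares — a7: attacked by Qa1; b7: attacked by Rb5; b8: attacked by Rb5.
Legal moves for Black: none.
In check with no legal moves → checkmate.

checkmate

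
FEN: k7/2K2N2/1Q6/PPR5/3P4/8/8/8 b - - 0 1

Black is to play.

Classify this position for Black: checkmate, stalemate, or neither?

stalemate

Black to move; black king on a8.
In check: no.
King squares — a7: attacked by Qb6; b7: attacked by Qb6; b8: attacked by Qb6.
Legal moves for Black: none.
Not in check and no legal moves → stalemate.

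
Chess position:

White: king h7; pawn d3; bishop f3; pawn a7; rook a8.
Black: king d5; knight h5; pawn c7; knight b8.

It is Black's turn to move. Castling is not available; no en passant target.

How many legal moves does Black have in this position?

Black to move; king on d5.
In check: yes, from the white bishop on f3.
Legal moves: Ke6, Kd6, Ke5, Kc5, Kd4.
Count: 5.

5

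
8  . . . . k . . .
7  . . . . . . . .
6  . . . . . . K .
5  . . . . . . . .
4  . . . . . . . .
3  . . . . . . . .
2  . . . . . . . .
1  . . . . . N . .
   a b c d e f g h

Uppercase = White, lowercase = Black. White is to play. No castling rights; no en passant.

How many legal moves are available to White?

11

White to move; king on g6.
In check: no.
Legal moves: Kh7, Kg7, Kh6, Kf6, Kh5, Kg5, Kf5, Ng3, Ne3, Nh2, Nd2.
Count: 11.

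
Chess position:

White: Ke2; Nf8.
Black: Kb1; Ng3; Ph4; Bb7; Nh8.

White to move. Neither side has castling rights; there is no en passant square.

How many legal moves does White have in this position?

6

White to move; king on e2.
In check: yes, from the black knight on g3.
Legal moves: Ke3, Kd3, Kf2, Kd2, Ke1, Kd1.
Count: 6.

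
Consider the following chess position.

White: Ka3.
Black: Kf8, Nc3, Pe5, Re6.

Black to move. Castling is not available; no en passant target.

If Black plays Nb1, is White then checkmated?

no

After Nb1: white king on a3; in check: yes, from the black knight on b1.
White has 5 legal replies: Kb4, Ka4, Kb3, Kb2, Ka2.
In check but a legal move exists → not checkmate.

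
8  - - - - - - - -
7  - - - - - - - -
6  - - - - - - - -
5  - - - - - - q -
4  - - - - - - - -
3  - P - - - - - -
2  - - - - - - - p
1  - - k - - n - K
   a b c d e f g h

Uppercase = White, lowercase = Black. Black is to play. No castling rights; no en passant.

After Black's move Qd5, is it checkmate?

After Qd5: white king on h1; in check: yes, from the black queen on d5.
King squares — g1: attacked by Ph2; g2: attacked by Qd5; h2: attacked by Nf1.
White has no legal moves → checkmate.

yes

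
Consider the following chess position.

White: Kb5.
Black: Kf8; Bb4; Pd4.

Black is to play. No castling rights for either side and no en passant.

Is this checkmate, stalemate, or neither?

neither

Black to move; black king on f8.
In check: no.
Legal moves for Black: Kg8, Ke8, Kg7, Kf7, Ke7, Be7, Bd6, Bc5, Ba5, Bc3, Ba3, Bd2, Be1, d3.
Black has 14 legal moves and is not in check → neither.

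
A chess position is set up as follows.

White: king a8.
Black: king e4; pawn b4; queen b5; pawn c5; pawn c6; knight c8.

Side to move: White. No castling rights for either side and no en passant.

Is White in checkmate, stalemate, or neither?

White to move; white king on a8.
In check: no.
King squares — a7: attacked by Nc8; b7: attacked by Qb5; b8: attacked by Qb5.
Legal moves for White: none.
Not in check and no legal moves → stalemate.

stalemate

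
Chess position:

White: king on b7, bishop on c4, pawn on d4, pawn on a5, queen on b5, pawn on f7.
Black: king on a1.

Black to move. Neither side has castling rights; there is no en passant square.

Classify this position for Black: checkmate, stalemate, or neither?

Black to move; black king on a1.
In check: no.
King squares — b1: attacked by Qb5; a2: attacked by Bc4; b2: attacked by Qb5.
Legal moves for Black: none.
Not in check and no legal moves → stalemate.

stalemate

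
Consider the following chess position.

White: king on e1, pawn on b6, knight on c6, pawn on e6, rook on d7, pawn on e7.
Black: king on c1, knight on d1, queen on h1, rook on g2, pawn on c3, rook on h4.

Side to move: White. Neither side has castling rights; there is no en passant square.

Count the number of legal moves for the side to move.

White to move; king on e1.
In check: yes, from the black queen on h1.
Legal moves: none.
Count: 0.

0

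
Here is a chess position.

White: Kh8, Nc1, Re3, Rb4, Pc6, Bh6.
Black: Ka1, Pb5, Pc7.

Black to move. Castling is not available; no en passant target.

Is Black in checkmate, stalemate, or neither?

stalemate

Black to move; black king on a1.
In check: no.
King squares — b1: attacked by Rb4; a2: attacked by Nc1; b2: attacked by Rb4.
Legal moves for Black: none.
Not in check and no legal moves → stalemate.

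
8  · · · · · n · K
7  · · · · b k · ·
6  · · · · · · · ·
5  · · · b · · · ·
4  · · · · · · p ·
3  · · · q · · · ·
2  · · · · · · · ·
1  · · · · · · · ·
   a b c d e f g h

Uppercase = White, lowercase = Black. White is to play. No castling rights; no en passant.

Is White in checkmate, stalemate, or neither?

stalemate

White to move; white king on h8.
In check: no.
King squares — g7: attacked by Kf7; h7: attacked by Qd3; g8: attacked by Kf7.
Legal moves for White: none.
Not in check and no legal moves → stalemate.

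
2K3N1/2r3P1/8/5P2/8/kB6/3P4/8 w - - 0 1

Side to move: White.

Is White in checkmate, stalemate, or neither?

neither

White to move; white king on c8.
In check: yes, from the black rook on c7.
Legal moves for White: Kd8, Kb8, Kxc7.
White is in check but has 3 legal moves → neither.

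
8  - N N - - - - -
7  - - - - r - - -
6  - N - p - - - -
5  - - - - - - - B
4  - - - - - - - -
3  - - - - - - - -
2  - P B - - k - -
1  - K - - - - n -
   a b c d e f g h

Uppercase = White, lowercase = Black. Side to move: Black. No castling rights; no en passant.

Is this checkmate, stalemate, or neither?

neither

Black to move; black king on f2.
In check: no.
Legal moves for Black include: Re8, Rh7, Rg7, Rf7, Rd7, Rc7, Rb7, Ra7, Re6, Re5, Re4, Re3, Re2, Re1+, Kg3, Ke3, Kg2, Kf1, ... (list truncated; more exist).
Black has legal moves and is not in check → neither.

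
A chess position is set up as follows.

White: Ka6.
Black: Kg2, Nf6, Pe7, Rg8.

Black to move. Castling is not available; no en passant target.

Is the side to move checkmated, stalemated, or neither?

Black to move; black king on g2.
In check: no.
Legal moves for Black include: Rh8, Rf8, Re8, Rd8, Rc8, Rb8, Ra8+, Rg7, Rg6, Rg5, Rg4, Rg3, Ne8, Nh7, Nd7, Nh5, Nd5, Ng4, ... (list truncated; more exist).
Black has legal moves and is not in check → neither.

neither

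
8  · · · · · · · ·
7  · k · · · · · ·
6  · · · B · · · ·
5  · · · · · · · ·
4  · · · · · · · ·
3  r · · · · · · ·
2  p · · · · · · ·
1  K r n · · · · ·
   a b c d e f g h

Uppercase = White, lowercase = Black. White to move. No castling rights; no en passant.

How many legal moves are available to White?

White to move; king on a1.
In check: yes, from the black rook on b1.
Legal moves: none.
Count: 0.

0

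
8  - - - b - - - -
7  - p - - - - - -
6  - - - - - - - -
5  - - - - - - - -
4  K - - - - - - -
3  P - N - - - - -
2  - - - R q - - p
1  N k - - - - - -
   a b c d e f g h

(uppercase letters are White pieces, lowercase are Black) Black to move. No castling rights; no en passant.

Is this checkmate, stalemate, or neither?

Black to move; black king on b1.
In check: yes, from the white knight on c3.
Legal moves for Black: Kc1, Kxa1.
Black is in check but has 2 legal moves → neither.

neither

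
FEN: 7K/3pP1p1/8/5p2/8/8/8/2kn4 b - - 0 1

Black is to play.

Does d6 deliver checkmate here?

no

After d6: white king on h8; in check: no.
White is not in check, so this cannot be checkmate.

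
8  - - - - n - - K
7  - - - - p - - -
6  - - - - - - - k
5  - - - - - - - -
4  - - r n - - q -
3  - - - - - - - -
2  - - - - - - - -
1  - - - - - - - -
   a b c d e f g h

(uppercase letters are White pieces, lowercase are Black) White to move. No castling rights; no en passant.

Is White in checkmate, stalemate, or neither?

stalemate

White to move; white king on h8.
In check: no.
King squares — g7: attacked by Qg4; h7: attacked by Kh6; g8: attacked by Qg4.
Legal moves for White: none.
Not in check and no legal moves → stalemate.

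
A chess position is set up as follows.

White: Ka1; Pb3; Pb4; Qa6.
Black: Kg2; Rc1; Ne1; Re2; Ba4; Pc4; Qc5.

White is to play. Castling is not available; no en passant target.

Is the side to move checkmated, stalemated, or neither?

White to move; white king on a1.
In check: yes, from the black rook on c1.
King squares — b1: attacked by Rc1; a2: attacked by Re2; b2: attacked by Re2.
Legal moves for White: none.
In check with no legal moves → checkmate.

checkmate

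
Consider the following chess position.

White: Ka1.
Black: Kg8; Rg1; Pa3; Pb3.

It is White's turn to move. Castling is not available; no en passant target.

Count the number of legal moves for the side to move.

0

White to move; king on a1.
In check: yes, from the black rook on g1.
Legal moves: none.
Count: 0.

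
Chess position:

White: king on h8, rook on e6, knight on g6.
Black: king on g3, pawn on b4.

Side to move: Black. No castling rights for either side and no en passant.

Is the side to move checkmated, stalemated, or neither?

neither

Black to move; black king on g3.
In check: no.
Legal moves for Black: Kg4, Kh3, Kf3, Kh2, Kg2, Kf2, b3.
Black has 7 legal moves and is not in check → neither.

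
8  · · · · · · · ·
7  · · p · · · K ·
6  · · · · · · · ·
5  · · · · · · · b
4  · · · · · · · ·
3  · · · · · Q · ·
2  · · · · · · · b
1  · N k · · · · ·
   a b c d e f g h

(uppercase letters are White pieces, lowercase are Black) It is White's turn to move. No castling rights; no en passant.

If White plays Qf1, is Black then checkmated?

no

After Qf1: black king on c1; in check: yes, from the white queen on f1.
Black has 3 legal replies: Kc2, Kb2, Bd1.
In check but a legal move exists → not checkmate.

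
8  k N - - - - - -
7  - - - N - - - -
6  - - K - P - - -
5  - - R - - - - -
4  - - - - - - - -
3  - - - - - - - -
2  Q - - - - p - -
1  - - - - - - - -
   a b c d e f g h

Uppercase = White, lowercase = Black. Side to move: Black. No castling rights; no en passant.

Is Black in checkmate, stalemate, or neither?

checkmate

Black to move; black king on a8.
In check: yes, from the white queen on a2.
King squares — a7: attacked by Qa2; b7: attacked by Kc6; b8: attacked by Nd7.
Legal moves for Black: none.
In check with no legal moves → checkmate.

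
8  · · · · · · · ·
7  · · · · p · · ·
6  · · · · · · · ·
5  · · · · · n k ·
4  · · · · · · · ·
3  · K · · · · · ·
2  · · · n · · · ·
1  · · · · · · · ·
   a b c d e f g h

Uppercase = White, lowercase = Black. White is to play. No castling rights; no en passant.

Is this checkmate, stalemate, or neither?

White to move; white king on b3.
In check: yes, from the black knight on d2.
King squares — a2: available; b2: available; c2: available; a3: available; c3: available; a4: available; b4: available; c4: attacked by Nd2.
Legal moves for White: Kb4, Ka4, Kc3, Ka3, Kc2, Kb2, Ka2.
White is in check but has 7 legal moves → neither.

neither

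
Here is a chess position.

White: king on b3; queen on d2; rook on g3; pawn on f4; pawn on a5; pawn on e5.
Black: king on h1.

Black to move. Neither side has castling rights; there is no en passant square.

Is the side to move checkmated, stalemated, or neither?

stalemate

Black to move; black king on h1.
In check: no.
King squares — g1: attacked by Rg3; g2: attacked by Qd2; h2: attacked by Qd2.
Legal moves for Black: none.
Not in check and no legal moves → stalemate.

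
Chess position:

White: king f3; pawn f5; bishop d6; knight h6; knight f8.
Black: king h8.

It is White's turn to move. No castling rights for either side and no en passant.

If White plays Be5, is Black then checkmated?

After Be5: black king on h8; in check: yes, from the white bishop on e5.
King squares — g7: attacked by Be5; h7: attacked by Nf8; g8: attacked by Nh6.
Black has no legal moves → checkmate.

yes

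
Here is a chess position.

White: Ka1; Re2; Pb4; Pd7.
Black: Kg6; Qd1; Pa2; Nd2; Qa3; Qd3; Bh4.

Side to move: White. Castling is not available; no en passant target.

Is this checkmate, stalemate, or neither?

White to move; white king on a1.
In check: yes, from the black queen on d1.
King squares — b1: attacked by Qd1; a2: attacked by Qa3; b2: attacked by Qa3.
Legal moves for White: none.
In check with no legal moves → checkmate.

checkmate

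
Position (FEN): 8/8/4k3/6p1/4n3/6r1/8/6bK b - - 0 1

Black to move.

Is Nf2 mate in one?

yes

After Nf2: white king on h1; in check: yes, from the black knight on f2.
King squares — g1: attacked by Rg3; g2: attacked by Rg3; h2: attacked by Bg1.
White has no legal moves → checkmate.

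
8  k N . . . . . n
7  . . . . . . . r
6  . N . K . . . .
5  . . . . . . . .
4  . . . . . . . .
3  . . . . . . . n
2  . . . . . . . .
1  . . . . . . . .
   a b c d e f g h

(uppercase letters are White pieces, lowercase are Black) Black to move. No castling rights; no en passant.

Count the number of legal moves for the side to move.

Black to move; king on a8.
In check: yes, from the white knight on b6.
Legal moves: Kxb8, Kb7, Ka7.
Count: 3.

3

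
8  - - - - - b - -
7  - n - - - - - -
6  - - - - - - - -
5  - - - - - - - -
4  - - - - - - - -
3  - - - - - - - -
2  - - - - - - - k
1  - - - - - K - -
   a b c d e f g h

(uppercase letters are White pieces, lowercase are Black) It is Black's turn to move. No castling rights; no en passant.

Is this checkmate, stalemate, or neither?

neither

Black to move; black king on h2.
In check: no.
Legal moves for Black: Bg7, Be7, Bh6, Bd6, Bc5, Bb4, Ba3, Nd8, Nd6, Nc5, Na5, Kh3, Kg3, Kh1.
Black has 14 legal moves and is not in check → neither.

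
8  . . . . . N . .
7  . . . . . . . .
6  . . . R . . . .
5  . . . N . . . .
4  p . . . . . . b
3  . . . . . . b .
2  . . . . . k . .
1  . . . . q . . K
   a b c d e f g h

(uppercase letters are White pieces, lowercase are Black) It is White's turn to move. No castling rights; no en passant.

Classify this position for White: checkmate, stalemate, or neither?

checkmate

White to move; white king on h1.
In check: yes, from the black queen on e1.
King squares — g1: attacked by Qe1; g2: attacked by Kf2; h2: attacked by Bg3.
Legal moves for White: none.
In check with no legal moves → checkmate.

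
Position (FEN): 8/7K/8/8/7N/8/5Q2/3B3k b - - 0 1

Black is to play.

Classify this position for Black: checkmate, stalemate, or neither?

stalemate

Black to move; black king on h1.
In check: no.
King squares — g1: attacked by Qf2; g2: attacked by Qf2; h2: attacked by Qf2.
Legal moves for Black: none.
Not in check and no legal moves → stalemate.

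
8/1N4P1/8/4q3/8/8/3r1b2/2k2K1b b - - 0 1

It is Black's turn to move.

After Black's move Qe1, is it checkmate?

After Qe1: white king on f1; in check: yes, from the black queen on e1.
King squares — e1: attacked by Bf2; g1: attacked by Qe1; e2: attacked by Qe1; f2: attacked by Qe1; g2: attacked by Bh1.
White has no legal moves → checkmate.

yes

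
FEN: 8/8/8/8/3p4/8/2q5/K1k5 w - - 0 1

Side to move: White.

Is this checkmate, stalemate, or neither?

stalemate

White to move; white king on a1.
In check: no.
King squares — b1: attacked by Kc1; a2: attacked by Qc2; b2: attacked by Kc1.
Legal moves for White: none.
Not in check and no legal moves → stalemate.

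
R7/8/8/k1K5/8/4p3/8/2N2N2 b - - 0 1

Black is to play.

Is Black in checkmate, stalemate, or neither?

checkmate

Black to move; black king on a5.
In check: yes, from the white rook on a8.
King squares — a4: attacked by Ra8; b4: attacked by Kc5; b5: attacked by Kc5; a6: attacked by Ra8; b6: attacked by Kc5.
Legal moves for Black: none.
In check with no legal moves → checkmate.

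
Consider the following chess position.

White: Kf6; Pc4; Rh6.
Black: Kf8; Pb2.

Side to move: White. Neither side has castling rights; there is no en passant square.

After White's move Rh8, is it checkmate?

yes

After Rh8: black king on f8; in check: yes, from the white rook on h8.
King squares — e7: attacked by Kf6; f7: attacked by Kf6; g7: attacked by Kf6; e8: attacked by Rh8; g8: attacked by Rh8.
Black has no legal moves → checkmate.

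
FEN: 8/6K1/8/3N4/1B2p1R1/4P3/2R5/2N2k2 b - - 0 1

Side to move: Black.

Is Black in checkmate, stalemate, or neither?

stalemate

Black to move; black king on f1.
In check: no.
King squares — e1: attacked by Bb4; g1: attacked by Rg4; e2: attacked by Nc1; f2: attacked by Rc2; g2: attacked by Rc2.
Legal moves for Black: none.
Not in check and no legal moves → stalemate.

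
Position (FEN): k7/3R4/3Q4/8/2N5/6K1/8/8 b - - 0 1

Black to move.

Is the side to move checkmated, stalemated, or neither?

stalemate

Black to move; black king on a8.
In check: no.
King squares — a7: attacked by Rd7; b7: attacked by Rd7; b8: attacked by Qd6.
Legal moves for Black: none.
Not in check and no legal moves → stalemate.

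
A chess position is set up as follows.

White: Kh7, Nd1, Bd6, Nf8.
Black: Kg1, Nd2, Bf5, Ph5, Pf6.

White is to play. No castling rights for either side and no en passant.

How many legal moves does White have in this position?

5

White to move; king on h7.
In check: yes, from the black bishop on f5.
Legal moves: Kh8, Kg8, Kg7, Kh6, Ng6.
Count: 5.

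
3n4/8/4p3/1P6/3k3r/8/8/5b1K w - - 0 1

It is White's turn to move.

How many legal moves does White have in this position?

1

White to move; king on h1.
In check: yes, from the black rook on h4.
Legal moves: Kg1.
Count: 1.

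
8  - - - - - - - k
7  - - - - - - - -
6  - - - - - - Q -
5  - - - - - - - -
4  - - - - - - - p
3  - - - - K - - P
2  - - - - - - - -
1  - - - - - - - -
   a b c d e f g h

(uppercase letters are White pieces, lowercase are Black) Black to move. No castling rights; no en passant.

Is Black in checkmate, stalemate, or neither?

Black to move; black king on h8.
In check: no.
King squares — g7: attacked by Qg6; h7: attacked by Qg6; g8: attacked by Qg6.
Legal moves for Black: none.
Not in check and no legal moves → stalemate.

stalemate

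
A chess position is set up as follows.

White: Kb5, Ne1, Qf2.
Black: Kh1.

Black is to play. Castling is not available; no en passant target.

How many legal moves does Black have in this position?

Black to move; king on h1.
In check: no.
Legal moves: none.
Count: 0.

0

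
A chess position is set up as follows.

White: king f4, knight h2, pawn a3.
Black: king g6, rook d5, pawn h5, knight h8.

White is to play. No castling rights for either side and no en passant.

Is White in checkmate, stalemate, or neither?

White to move; white king on f4.
In check: no.
Legal moves for White: Ke4, Kg3, Kf3, Ke3, Ng4, Nf3, Nf1, a4.
White has 8 legal moves and is not in check → neither.

neither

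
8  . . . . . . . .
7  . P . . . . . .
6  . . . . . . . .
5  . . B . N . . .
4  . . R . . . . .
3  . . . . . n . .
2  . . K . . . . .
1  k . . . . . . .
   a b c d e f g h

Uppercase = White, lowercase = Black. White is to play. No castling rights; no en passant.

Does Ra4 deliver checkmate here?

After Ra4: black king on a1; in check: yes, from the white rook on a4.
King squares — b1: attacked by Kc2; a2: attacked by Ra4; b2: attacked by Kc2.
Black has no legal moves → checkmate.

yes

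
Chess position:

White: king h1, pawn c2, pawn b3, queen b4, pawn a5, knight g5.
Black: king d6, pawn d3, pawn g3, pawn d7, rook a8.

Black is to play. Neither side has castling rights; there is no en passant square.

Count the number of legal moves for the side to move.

Black to move; king on d6.
In check: yes, from the white queen on b4.
Legal moves: Kc7, Kc6, Ke5, Kd5.
Count: 4.

4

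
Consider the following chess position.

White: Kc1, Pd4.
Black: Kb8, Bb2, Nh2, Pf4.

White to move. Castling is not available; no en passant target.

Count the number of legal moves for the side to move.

5

White to move; king on c1.
In check: yes, from the black bishop on b2.
Legal moves: Kd2, Kc2, Kxb2, Kd1, Kb1.
Count: 5.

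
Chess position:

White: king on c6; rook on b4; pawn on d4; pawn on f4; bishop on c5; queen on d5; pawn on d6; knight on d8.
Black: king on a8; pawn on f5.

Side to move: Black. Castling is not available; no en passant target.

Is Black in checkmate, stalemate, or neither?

Black to move; black king on a8.
In check: no.
King squares — a7: attacked by Bc5; b7: attacked by Rb4; b8: attacked by Rb4.
Legal moves for Black: none.
Not in check and no legal moves → stalemate.

stalemate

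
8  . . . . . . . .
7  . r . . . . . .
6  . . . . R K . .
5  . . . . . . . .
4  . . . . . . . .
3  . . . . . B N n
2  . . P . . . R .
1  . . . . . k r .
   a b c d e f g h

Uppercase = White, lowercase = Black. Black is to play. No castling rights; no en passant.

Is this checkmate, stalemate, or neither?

checkmate

Black to move; black king on f1.
In check: yes, from the white knight on g3.
King squares — e1: attacked by Re6; g1: own rook; e2: attacked by Rg2; f2: attacked by Rg2; g2: attacked by Bf3.
Legal moves for Black: none.
In check with no legal moves → checkmate.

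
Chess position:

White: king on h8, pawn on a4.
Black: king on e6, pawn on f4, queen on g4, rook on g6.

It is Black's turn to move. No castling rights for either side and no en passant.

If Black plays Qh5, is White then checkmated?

After Qh5: white king on h8; in check: yes, from the black queen on h5.
King squares — g7: attacked by Rg6; h7: attacked by Qh5; g8: attacked by Rg6.
White has no legal moves → checkmate.

yes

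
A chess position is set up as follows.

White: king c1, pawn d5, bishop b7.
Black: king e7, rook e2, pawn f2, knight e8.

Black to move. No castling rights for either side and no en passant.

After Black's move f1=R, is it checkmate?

yes

After f1=R: white king on c1; in check: yes, from the black rook on f1.
King squares — b1: attacked by Rf1; d1: attacked by Rf1; b2: attacked by Re2; c2: attacked by Re2; d2: attacked by Re2.
White has no legal moves → checkmate.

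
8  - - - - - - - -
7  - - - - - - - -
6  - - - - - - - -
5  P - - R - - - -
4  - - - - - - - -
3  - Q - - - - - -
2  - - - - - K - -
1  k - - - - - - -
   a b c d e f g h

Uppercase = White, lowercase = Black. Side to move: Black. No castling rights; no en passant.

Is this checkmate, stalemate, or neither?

stalemate

Black to move; black king on a1.
In check: no.
King squares — b1: attacked by Qb3; a2: attacked by Qb3; b2: attacked by Qb3.
Legal moves for Black: none.
Not in check and no legal moves → stalemate.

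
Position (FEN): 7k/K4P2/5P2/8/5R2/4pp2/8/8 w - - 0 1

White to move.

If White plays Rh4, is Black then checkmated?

yes

After Rh4: black king on h8; in check: yes, from the white rook on h4.
King squares — g7: attacked by Pf6; h7: attacked by Rh4; g8: attacked by Pf7.
Black has no legal moves → checkmate.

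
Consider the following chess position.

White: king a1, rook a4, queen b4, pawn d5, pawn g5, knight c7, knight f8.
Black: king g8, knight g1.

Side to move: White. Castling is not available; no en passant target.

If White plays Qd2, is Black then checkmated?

After Qd2: black king on g8; in check: no.
Black is not in check, so this cannot be checkmate.

no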